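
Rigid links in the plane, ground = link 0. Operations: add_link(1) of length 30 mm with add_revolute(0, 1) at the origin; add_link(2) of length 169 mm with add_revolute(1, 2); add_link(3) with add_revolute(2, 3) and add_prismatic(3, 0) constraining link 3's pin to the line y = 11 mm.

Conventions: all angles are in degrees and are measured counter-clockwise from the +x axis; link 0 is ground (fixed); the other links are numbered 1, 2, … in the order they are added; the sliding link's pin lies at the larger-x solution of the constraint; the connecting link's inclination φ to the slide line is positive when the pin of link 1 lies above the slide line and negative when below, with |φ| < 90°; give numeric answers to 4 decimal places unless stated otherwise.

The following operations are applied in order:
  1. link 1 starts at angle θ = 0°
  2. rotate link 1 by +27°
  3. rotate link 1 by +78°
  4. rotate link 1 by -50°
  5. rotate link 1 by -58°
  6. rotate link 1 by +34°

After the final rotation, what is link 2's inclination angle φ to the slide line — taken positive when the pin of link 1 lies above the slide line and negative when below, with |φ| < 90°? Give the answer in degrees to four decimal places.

geometry: r = 30 mm, L = 169 mm, e = 11 mm; θ starts at 0°
rotate link 1 by +27°: θ ← 0° +27° = 27°
rotate link 1 by +78°: θ ← 27° +78° = 105°
rotate link 1 by -50°: θ ← 105° -50° = 55°
rotate link 1 by -58°: θ ← 55° -58° = -3°
rotate link 1 by +34°: θ ← -3° +34° = 31°
h = r sin θ − e = 15.451142 − 11 = 4.451142
sin φ = h / L = 4.451142 / 169 = 0.02633812
φ = arcsin(0.02633812) = 1.509238°

1.5092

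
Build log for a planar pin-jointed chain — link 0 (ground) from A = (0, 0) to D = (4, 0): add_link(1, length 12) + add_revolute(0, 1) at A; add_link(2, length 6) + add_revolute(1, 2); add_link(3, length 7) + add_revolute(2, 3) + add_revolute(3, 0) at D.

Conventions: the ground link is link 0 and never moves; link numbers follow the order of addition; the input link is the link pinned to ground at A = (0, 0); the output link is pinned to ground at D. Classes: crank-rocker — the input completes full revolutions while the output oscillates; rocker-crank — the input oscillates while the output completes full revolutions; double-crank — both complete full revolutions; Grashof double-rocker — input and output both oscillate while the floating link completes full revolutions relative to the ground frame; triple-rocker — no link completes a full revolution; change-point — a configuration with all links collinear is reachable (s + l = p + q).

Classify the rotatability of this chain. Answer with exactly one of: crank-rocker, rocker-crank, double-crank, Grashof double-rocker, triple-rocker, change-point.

lengths: ground=4, input=12, coupler=6, output=7
sorted: s=4 (shortest), l=12 (longest), p+q=13
s + l = 16 vs p + q = 13
s + l > p + q → non-Grashof → no link fully rotates → triple-rocker

triple-rocker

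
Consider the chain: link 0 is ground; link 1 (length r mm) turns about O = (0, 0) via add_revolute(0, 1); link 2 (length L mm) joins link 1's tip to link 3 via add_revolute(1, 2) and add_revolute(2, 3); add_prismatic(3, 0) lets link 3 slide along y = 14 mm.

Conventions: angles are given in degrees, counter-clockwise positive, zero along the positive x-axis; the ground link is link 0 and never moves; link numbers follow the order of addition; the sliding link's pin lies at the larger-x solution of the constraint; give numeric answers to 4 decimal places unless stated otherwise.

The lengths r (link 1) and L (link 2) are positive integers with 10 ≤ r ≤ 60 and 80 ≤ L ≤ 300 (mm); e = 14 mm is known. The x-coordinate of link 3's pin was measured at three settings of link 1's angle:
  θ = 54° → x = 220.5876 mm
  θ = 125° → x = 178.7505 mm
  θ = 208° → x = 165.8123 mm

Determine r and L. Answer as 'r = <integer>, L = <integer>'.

constraint per measurement: (x − r cos θ)² + (r sin θ − e)² = L²
subtracting the θ₁ and θ₂ equations cancels the r² and L² terms:
r = (x₁² − x₂²) / (2[(x₁cos θ₁ + e sin θ₁) − (x₂cos θ₂ + e sin θ₂)]) = 36.0001 → r = 36
L² = (x₁ − r cos θ₁)² + (r sin θ₁ − e)² = 40000.0142 → L = 200.0000 → L = 200
check at θ₃=208°: x = 165.8123 (printed 165.8123) ✓

r = 36, L = 200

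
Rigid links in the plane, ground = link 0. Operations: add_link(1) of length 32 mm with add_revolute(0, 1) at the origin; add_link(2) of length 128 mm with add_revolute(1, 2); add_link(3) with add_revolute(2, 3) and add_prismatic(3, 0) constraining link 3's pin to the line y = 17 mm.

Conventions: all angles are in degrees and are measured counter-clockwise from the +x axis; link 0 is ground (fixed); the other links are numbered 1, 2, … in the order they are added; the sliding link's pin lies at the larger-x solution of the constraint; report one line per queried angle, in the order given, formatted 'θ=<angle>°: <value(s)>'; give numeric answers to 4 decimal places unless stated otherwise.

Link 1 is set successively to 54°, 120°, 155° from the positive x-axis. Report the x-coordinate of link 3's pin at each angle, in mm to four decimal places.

geometry: r = 32 mm, L = 128 mm, e = 17 mm
θ=54°: crank pin P = (r cos θ, r sin θ) = (18.809128, 25.888544)
θ=54°: h = r sin θ − e = 25.888544 − 17 = 8.888544
θ=54°: x = r cos θ + √(L² − h²) = 18.809128 + 127.691009 = 146.500137
θ=120°: crank pin P = (r cos θ, r sin θ) = (-16.000000, 27.712813)
θ=120°: h = r sin θ − e = 27.712813 − 17 = 10.712813
θ=120°: x = r cos θ + √(L² − h²) = -16.000000 + 127.550914 = 111.550914
θ=155°: crank pin P = (r cos θ, r sin θ) = (-29.001849, 13.523784)
θ=155°: h = r sin θ − e = 13.523784 − 17 = -3.476216
θ=155°: x = r cos θ + √(L² − h²) = -29.001849 + 127.952788 = 98.950939

θ=54°: 146.5001
θ=120°: 111.5509
θ=155°: 98.9509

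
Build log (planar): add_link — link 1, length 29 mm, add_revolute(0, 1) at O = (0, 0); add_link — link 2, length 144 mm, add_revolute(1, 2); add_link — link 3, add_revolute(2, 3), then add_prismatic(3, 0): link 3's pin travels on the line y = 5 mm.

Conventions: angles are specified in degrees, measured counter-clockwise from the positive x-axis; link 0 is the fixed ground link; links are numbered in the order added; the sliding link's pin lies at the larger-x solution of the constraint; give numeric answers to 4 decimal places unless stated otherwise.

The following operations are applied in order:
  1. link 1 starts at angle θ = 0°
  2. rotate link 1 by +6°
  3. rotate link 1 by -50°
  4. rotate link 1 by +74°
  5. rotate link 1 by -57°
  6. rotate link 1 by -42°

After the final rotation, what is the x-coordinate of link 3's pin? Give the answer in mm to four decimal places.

geometry: r = 29 mm, L = 144 mm, e = 5 mm; θ starts at 0°
rotate link 1 by +6°: θ ← 0° +6° = 6°
rotate link 1 by -50°: θ ← 6° -50° = -44°
rotate link 1 by +74°: θ ← -44° +74° = 30°
rotate link 1 by -57°: θ ← 30° -57° = -27°
rotate link 1 by -42°: θ ← -27° -42° = -69°
crank pin P = (r cos θ, r sin θ) = (10.392671, -27.073832)
h = r sin θ − e = -27.073832 − 5 = -32.073832
x = r cos θ + √(L² − h²) = 10.392671 + 140.382582 = 150.775252

150.7753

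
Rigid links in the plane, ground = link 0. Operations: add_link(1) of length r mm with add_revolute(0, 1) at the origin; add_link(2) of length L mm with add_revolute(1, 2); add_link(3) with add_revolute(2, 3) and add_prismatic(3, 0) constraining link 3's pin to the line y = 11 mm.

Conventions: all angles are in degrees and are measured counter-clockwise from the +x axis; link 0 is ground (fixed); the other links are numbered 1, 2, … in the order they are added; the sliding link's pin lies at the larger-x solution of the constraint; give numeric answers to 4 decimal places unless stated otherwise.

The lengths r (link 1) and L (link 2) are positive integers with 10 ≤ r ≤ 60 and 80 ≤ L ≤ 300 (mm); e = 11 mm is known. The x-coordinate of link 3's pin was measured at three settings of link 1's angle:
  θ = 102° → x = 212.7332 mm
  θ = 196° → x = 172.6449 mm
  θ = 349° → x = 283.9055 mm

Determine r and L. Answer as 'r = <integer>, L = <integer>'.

constraint per measurement: (x − r cos θ)² + (r sin θ − e)² = L²
subtracting the θ₁ and θ₂ equations cancels the r² and L² terms:
r = (x₁² − x₂²) / (2[(x₁cos θ₁ + e sin θ₁) − (x₂cos θ₂ + e sin θ₂)]) = 57.0000 → r = 57
L² = (x₁ − r cos θ₁)² + (r sin θ₁ − e)² = 52441.0053 → L = 229.0000 → L = 229
check at θ₃=349°: x = 283.9055 (printed 283.9055) ✓

r = 57, L = 229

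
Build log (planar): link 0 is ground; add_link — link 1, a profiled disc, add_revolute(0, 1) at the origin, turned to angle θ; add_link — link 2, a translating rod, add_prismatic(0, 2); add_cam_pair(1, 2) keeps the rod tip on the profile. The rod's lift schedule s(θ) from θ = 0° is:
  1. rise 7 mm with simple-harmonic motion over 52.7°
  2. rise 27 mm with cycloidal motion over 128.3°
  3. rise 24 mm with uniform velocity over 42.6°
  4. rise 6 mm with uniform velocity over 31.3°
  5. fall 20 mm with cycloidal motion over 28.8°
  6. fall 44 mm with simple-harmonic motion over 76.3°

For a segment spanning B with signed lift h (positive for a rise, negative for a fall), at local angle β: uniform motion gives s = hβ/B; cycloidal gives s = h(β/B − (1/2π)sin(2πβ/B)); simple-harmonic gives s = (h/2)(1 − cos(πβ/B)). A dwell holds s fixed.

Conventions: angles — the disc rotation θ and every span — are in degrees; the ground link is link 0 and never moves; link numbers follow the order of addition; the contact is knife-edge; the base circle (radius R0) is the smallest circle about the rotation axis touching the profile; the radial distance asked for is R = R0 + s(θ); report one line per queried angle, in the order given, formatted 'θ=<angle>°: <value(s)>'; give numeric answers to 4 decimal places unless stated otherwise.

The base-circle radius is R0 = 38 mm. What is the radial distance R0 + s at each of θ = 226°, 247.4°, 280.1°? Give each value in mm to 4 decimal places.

seg 1 [0°–52.7°] simple-harmonic, h=7: full span → s += 7 → s = 7.0000
seg 2 [52.7°–181°] cycloidal, h=27: full span → s += 27 → s = 34.0000
seg 3 [181°–223.6°] uniform, h=24: full span → s += 24 → s = 58.0000
seg 4 [223.6°–254.9°] uniform, h=6: θ=226° here. β=2.4, B=31.3. 6·2.4/31.3 = 0.4601 → s = 58.4601
seg 4 [223.6°–254.9°] uniform, h=6: θ=247.4° here. β=23.8, B=31.3. 6·23.8/31.3 = 4.5623 → s = 62.5623
seg 4 [223.6°–254.9°] uniform, h=6: full span → s += 6 → s = 64.0000
seg 5 [254.9°–283.7°] cycloidal, h=-20: θ=280.1° here. β=25.2, B=28.8. -20·(0.8750 − sin(2π·0.8750)/(2π)) = -19.7508 → s = 44.2492
θ=226°: R = R0 + s = 38 + 58.4601 = 96.4601
θ=247.4°: R = R0 + s = 38 + 62.5623 = 100.5623
θ=280.1°: R = R0 + s = 38 + 44.2492 = 82.2492

θ=226°: 96.4601
θ=247.4°: 100.5623
θ=280.1°: 82.2492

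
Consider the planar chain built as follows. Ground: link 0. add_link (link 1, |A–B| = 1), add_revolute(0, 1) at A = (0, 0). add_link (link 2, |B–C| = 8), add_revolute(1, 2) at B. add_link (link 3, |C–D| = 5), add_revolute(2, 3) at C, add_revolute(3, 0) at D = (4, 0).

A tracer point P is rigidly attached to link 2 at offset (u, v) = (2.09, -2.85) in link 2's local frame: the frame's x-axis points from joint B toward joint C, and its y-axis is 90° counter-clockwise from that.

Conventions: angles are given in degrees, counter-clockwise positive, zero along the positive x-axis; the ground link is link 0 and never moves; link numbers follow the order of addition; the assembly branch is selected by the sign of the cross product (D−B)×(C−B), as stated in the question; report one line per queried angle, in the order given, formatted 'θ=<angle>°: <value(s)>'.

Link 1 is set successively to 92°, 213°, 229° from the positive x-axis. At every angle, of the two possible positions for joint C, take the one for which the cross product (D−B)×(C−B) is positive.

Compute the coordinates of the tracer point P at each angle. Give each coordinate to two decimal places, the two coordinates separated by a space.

A=(0,0), D=(4.00,0)
θ=92°: B = A + 1.00·(cos92°, sin92°) = (-0.0349, 0.9994)
θ=92°: |BD| = 4.1568
θ=92°: circle(B,8.00) ∩ circle(D,5.00): a=6.7695, h=4.2631
θ=92°:   candidates: C₊=(7.5610,3.5099) cross=17.721; C₋=(5.5111,-4.7662) cross=-17.721
θ=92°:   branch + wants cross > 0 → take C=(7.5610,3.5099) (cross=17.721)
θ=92°: ex = (C−B)/|BC| = (0.9495,0.3138); ey = (-0.3138,0.9495)
θ=92°: P = B + 2.09·ex + -2.85·ey = (2.8439,-1.0508)
θ=213°: B = A + 1.00·(cos213°, sin213°) = (-0.8387, -0.5446)
θ=213°: |BD| = 4.8692
θ=213°: circle(B,8.00) ∩ circle(D,5.00): a=6.4394, h=4.7471
θ=213°:   candidates: C₊=(5.0293,4.8929) cross=23.115; C₋=(6.0913,-4.5417) cross=-23.115
θ=213°:   branch + wants cross > 0 → take C=(5.0293,4.8929) (cross=23.115)
θ=213°: ex = (C−B)/|BC| = (0.7335,0.6797); ey = (-0.6797,0.7335)
θ=213°: P = B + 2.09·ex + -2.85·ey = (2.6315,-1.2145)
θ=229°: B = A + 1.00·(cos229°, sin229°) = (-0.6561, -0.7547)
θ=229°: |BD| = 4.7168
θ=229°: circle(B,8.00) ∩ circle(D,5.00): a=6.4925, h=4.6741
θ=229°:   candidates: C₊=(5.0050,4.8980) cross=22.047; C₋=(6.5007,-4.3297) cross=-22.047
θ=229°:   branch + wants cross > 0 → take C=(5.0050,4.8980) (cross=22.047)
θ=229°: ex = (C−B)/|BC| = (0.7076,0.7066); ey = (-0.7066,0.7076)
θ=229°: P = B + 2.09·ex + -2.85·ey = (2.8367,-1.2947)

θ=92°: 2.84 -1.05
θ=213°: 2.63 -1.21
θ=229°: 2.84 -1.29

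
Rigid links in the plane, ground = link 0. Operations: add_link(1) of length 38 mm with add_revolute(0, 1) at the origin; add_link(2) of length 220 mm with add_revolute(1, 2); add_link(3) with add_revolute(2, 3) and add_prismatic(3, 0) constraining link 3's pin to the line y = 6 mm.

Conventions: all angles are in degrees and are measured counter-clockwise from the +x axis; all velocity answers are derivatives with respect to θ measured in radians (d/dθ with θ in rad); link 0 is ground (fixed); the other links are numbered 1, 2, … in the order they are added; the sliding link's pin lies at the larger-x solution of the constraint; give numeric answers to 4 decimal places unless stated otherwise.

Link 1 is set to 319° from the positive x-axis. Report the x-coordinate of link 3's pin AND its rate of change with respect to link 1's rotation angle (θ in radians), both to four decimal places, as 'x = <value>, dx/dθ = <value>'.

geometry: r = 38 mm, L = 220 mm, e = 6 mm
crank pin P = (r cos θ, r sin θ) = (28.678964, -24.930243)
h = r sin θ − e = -24.930243 − 6 = -30.930243
x = r cos θ + √(L² − h²) = 28.678964 + 217.814876 = 246.493840
dx/dθ = −r sin θ − h·r cos θ/√(L² − h²) (θ in radians; h = -30.930243) = 29.002726

x = 246.4938, dx/dθ = 29.0027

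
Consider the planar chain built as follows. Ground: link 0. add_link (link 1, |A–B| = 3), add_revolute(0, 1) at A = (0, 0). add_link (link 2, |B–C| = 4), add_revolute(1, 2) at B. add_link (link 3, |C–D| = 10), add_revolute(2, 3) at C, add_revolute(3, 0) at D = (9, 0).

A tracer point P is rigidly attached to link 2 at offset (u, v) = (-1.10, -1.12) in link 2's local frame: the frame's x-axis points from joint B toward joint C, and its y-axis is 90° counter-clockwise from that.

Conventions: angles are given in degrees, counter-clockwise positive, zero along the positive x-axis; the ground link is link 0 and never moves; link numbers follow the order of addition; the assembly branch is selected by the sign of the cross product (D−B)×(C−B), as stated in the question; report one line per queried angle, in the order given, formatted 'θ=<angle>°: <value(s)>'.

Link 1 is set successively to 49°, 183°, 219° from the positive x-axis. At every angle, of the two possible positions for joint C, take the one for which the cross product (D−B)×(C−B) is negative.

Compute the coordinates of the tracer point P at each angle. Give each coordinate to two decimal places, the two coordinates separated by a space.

A=(0,0), D=(9.00,0)
θ=49°: B = A + 3.00·(cos49°, sin49°) = (1.9682, 2.2641)
θ=49°: |BD| = 7.3873
θ=49°: circle(B,4.00) ∩ circle(D,10.00): a=-1.9917, h=3.4689
θ=49°:   candidates: C₊=(1.1355,6.1765) cross=25.626; C₋=(-0.9909,-0.4274) cross=-25.626
θ=49°:   branch - wants cross < 0 → take C=(-0.9909,-0.4274) (cross=-25.626)
θ=49°: ex = (C−B)/|BC| = (-0.7398,-0.6729); ey = (0.6729,-0.7398)
θ=49°: P = B + -1.10·ex + -1.12·ey = (2.0283,3.8328)
θ=183°: B = A + 3.00·(cos183°, sin183°) = (-2.9959, -0.1570)
θ=183°: |BD| = 11.9969
θ=183°: circle(B,4.00) ∩ circle(D,10.00): a=2.4976, h=3.1245
θ=183°:   candidates: C₊=(-0.5394,2.9999) cross=37.484; C₋=(-0.4577,-3.2485) cross=-37.484
θ=183°:   branch - wants cross < 0 → take C=(-0.4577,-3.2485) (cross=-37.484)
θ=183°: ex = (C−B)/|BC| = (0.6346,-0.7729); ey = (0.7729,0.6346)
θ=183°: P = B + -1.10·ex + -1.12·ey = (-4.5595,-0.0176)
θ=219°: B = A + 3.00·(cos219°, sin219°) = (-2.3314, -1.8880)
θ=219°: |BD| = 11.4876
θ=219°: circle(B,4.00) ∩ circle(D,10.00): a=2.0877, h=3.4120
θ=219°:   candidates: C₊=(-0.8329,1.8207) cross=39.195; C₋=(0.2886,-4.9104) cross=-39.195
θ=219°:   branch - wants cross < 0 → take C=(0.2886,-4.9104) (cross=-39.195)
θ=219°: ex = (C−B)/|BC| = (0.6550,-0.7556); ey = (0.7556,0.6550)
θ=219°: P = B + -1.10·ex + -1.12·ey = (-3.8982,-1.7904)

θ=49°: 2.03 3.83
θ=183°: -4.56 -0.02
θ=219°: -3.90 -1.79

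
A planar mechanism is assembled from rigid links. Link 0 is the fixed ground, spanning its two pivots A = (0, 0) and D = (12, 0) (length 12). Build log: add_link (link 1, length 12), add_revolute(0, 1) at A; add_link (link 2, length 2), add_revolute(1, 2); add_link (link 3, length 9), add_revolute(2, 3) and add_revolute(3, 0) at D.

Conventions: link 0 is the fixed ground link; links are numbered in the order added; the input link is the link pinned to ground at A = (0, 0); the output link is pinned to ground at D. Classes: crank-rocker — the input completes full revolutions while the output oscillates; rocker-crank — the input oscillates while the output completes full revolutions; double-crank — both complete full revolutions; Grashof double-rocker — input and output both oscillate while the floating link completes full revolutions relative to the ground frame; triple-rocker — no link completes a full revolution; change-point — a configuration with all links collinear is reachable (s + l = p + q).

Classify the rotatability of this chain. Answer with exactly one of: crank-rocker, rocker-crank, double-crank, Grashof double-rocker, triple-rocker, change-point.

lengths: ground=12, input=12, coupler=2, output=9
sorted: s=2 (shortest), l=12 (longest), p+q=21
s + l = 14 vs p + q = 21
s + l < p + q (Grashof) with shortest = coupler link → Grashof double-rocker

Grashof double-rocker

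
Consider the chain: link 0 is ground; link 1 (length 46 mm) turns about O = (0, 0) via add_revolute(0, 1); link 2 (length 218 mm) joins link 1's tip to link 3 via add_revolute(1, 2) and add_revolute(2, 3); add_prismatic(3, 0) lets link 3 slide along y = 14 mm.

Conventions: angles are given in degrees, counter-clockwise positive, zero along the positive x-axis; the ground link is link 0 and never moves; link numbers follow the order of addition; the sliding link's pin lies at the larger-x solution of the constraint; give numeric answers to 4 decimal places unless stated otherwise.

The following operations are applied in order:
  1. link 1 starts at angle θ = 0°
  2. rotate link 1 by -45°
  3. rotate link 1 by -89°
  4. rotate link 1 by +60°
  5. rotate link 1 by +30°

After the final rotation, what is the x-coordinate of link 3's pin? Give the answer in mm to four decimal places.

geometry: r = 46 mm, L = 218 mm, e = 14 mm; θ starts at 0°
rotate link 1 by -45°: θ ← 0° -45° = -45°
rotate link 1 by -89°: θ ← -45° -89° = -134°
rotate link 1 by +60°: θ ← -134° +60° = -74°
rotate link 1 by +30°: θ ← -74° +30° = -44°
crank pin P = (r cos θ, r sin θ) = (33.089631, -31.954285)
h = r sin θ − e = -31.954285 − 14 = -45.954285
x = r cos θ + √(L² − h²) = 33.089631 + 213.101393 = 246.191024

246.1910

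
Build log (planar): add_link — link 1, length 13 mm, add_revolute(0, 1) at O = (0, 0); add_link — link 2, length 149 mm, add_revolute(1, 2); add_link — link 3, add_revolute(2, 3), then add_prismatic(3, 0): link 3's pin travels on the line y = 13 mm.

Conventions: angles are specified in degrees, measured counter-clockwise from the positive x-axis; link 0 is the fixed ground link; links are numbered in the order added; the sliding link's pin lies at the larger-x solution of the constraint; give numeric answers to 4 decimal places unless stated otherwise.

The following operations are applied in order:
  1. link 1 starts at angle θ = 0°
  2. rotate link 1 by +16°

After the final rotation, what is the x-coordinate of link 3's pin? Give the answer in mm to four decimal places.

geometry: r = 13 mm, L = 149 mm, e = 13 mm; θ starts at 0°
rotate link 1 by +16°: θ ← 0° +16° = 16°
crank pin P = (r cos θ, r sin θ) = (12.496402, 3.583286)
h = r sin θ − e = 3.583286 − 13 = -9.416714
x = r cos θ + √(L² − h²) = 12.496402 + 148.702137 = 161.198539

161.1985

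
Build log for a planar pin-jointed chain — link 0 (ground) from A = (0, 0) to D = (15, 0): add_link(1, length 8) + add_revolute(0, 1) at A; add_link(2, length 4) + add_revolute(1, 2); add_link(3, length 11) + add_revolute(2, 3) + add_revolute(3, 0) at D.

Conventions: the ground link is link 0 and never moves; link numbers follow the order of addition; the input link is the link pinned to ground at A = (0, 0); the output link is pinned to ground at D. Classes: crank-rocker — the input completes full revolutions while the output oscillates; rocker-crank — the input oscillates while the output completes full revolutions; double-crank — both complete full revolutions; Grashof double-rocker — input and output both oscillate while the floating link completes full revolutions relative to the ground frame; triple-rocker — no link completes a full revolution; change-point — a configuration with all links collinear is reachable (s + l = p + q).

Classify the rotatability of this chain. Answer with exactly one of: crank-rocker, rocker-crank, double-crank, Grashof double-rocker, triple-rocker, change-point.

lengths: ground=15, input=8, coupler=4, output=11
sorted: s=4 (shortest), l=15 (longest), p+q=19
s + l = 19 vs p + q = 19
s + l = p + q → change-point (collinear configuration reachable)

change-point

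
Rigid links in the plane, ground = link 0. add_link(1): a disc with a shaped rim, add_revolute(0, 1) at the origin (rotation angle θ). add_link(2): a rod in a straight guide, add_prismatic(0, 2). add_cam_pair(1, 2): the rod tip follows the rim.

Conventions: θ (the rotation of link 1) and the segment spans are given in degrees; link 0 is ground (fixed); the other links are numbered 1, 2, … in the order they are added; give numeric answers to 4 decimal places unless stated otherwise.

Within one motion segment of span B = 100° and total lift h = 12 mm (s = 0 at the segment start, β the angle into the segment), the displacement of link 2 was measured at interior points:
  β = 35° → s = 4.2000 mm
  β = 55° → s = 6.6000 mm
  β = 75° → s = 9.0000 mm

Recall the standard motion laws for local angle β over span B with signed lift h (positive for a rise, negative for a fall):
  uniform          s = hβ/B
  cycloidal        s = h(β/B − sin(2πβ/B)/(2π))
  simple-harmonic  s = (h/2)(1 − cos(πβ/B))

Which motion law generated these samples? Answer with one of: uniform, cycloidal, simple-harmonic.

candidates at β/B = r: uniform s = h·r (linear in β); cycloidal s = h·(r − sin(2πr)/(2π)); simple-harmonic s = (h/2)(1 − cos(πr))
β=35°: printed 4.2000 | uniform 4.2000, cycloidal 2.6549, simple-harmonic 3.2761
β=55°: printed 6.6000 | uniform 6.6000, cycloidal 7.1902, simple-harmonic 6.9386
β=75°: printed 9.0000 | uniform 9.0000, cycloidal 10.9099, simple-harmonic 10.2426
only one law matches every sample → uniform

uniform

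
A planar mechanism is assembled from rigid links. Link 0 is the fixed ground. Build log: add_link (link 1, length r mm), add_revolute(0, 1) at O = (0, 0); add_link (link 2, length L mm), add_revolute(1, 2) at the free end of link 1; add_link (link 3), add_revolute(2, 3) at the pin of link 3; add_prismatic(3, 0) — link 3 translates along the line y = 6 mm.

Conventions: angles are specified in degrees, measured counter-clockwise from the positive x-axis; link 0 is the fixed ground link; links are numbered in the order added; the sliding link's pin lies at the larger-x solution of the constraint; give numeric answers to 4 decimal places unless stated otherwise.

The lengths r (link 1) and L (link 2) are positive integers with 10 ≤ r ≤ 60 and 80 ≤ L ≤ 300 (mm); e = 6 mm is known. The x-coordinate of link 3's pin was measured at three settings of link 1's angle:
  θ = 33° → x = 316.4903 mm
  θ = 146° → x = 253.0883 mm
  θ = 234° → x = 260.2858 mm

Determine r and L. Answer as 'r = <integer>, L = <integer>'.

constraint per measurement: (x − r cos θ)² + (r sin θ − e)² = L²
subtracting the θ₁ and θ₂ equations cancels the r² and L² terms:
r = (x₁² − x₂²) / (2[(x₁cos θ₁ + e sin θ₁) − (x₂cos θ₂ + e sin θ₂)]) = 38.0000 → r = 38
L² = (x₁ − r cos θ₁)² + (r sin θ₁ − e)² = 81224.9910 → L = 285.0000 → L = 285
check at θ₃=234°: x = 260.2858 (printed 260.2858) ✓

r = 38, L = 285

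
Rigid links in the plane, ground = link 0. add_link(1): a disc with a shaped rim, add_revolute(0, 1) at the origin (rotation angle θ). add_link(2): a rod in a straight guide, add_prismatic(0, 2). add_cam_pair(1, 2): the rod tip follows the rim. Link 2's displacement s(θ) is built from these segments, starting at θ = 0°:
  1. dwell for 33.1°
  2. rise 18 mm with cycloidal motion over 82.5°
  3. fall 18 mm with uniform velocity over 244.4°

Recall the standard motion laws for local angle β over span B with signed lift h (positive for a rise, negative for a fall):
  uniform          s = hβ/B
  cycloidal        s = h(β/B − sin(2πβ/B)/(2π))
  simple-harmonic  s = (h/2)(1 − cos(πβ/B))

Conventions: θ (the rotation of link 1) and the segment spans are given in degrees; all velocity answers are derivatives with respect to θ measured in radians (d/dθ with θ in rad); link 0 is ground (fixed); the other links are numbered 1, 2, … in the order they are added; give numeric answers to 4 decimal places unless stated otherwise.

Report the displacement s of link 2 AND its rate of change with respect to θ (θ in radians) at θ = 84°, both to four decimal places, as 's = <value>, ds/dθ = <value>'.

segment 1 (0° to 33.1°, dwell): s unchanged at 0.0000
θ = 84° falls in segment 2 (33.1° to 115.6°, cycloidal, h = 18): β = 84 − 33.1 = 50.9°, B = 82.5°; Δs = 18·(0.6170 − sin(2π·0.6170)/(2π)) = 13.0264; s = 0.0000 + 13.0264 = 13.0264
velocity in seg [33.1°–115.6°] (cycloidal), θ in radians: β = 50.9° = 0.8884 rad, B = 82.5° = 1.4399 rad; ds/dθ = (h/B)(1 − cos(2πβ/B)) = (18/1.4399)(1 − cos(2π·0.6170)) = 21.774931 mm/rad

s = 13.0264, ds/dθ = 21.7749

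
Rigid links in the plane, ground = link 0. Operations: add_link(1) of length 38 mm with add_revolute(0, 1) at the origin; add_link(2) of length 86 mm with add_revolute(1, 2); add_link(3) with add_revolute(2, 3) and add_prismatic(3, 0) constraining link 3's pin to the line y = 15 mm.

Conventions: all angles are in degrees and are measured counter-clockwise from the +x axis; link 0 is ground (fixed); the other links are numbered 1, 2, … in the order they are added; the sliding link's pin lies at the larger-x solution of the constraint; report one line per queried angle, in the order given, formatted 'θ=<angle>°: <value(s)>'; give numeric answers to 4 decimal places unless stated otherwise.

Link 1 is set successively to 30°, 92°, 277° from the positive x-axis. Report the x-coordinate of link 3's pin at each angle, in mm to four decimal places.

geometry: r = 38 mm, L = 86 mm, e = 15 mm
θ=30°: crank pin P = (r cos θ, r sin θ) = (32.908965, 19.000000)
θ=30°: h = r sin θ − e = 19.000000 − 15 = 4.000000
θ=30°: x = r cos θ + √(L² − h²) = 32.908965 + 85.906926 = 118.815892
θ=92°: crank pin P = (r cos θ, r sin θ) = (-1.326181, 37.976851)
θ=92°: h = r sin θ − e = 37.976851 − 15 = 22.976851
θ=92°: x = r cos θ + √(L² − h²) = -1.326181 + 82.873785 = 81.547604
θ=277°: crank pin P = (r cos θ, r sin θ) = (4.631035, -37.716754)
θ=277°: h = r sin θ − e = -37.716754 − 15 = -52.716754
θ=277°: x = r cos θ + √(L² − h²) = 4.631035 + 67.948097 = 72.579132

θ=30°: 118.8159
θ=92°: 81.5476
θ=277°: 72.5791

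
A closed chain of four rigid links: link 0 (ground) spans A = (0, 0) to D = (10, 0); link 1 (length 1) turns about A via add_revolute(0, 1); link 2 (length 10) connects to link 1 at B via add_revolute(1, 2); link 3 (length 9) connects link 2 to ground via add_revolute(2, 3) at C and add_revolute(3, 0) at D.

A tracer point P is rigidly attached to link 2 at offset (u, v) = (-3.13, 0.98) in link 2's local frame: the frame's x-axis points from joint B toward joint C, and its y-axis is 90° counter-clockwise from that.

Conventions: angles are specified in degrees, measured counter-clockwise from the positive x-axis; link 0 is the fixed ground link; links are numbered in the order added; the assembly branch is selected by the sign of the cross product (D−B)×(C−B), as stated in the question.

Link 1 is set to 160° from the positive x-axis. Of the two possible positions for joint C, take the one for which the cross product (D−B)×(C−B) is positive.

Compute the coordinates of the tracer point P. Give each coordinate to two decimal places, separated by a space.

A=(0,0), D=(10.00,0)
B = A + 1.00·(cos160°, sin160°) = (-0.9397, 0.3420)
|BD| = 10.9450
circle(B,10.00) ∩ circle(D,9.00): a=6.3405, h=7.7329
  candidates: C₊=(5.6393,7.8730) cross=84.637; C₋=(5.1561,-7.5853) cross=-84.637
  branch + wants cross > 0 → take C=(5.6393,7.8730) (cross=84.637)
ex = (C−B)/|BC| = (0.6579,0.7531); ey = (-0.7531,0.6579)
P = B + -3.13·ex + 0.98·ey = (-3.7370,-1.3704)

-3.74 -1.37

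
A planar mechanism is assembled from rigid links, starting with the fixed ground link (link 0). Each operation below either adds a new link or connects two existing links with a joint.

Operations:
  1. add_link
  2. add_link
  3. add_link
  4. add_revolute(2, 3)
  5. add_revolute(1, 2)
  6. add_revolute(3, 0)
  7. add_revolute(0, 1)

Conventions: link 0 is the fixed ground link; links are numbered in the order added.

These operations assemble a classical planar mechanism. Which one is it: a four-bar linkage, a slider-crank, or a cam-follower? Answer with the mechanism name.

links: 4 (incl. ground); joints: 4 revolute, 0 prismatic, 0 higher (cam) pair, forming one closed loop
4 links in a single 4R loop → four-bar linkage

four-bar linkage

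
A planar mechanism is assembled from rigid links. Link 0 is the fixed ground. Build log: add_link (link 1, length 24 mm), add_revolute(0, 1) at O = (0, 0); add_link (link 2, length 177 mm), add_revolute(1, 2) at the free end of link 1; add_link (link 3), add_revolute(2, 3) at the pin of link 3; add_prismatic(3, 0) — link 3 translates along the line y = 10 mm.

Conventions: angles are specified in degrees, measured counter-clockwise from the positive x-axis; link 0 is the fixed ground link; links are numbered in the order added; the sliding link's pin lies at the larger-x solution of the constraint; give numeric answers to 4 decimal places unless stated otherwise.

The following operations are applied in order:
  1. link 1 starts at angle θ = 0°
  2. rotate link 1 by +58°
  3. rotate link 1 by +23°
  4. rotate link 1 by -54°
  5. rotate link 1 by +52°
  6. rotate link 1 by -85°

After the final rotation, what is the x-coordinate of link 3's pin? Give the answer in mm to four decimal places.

geometry: r = 24 mm, L = 177 mm, e = 10 mm; θ starts at 0°
rotate link 1 by +58°: θ ← 0° +58° = 58°
rotate link 1 by +23°: θ ← 58° +23° = 81°
rotate link 1 by -54°: θ ← 81° -54° = 27°
rotate link 1 by +52°: θ ← 27° +52° = 79°
rotate link 1 by -85°: θ ← 79° -85° = -6°
crank pin P = (r cos θ, r sin θ) = (23.868525, -2.508683)
h = r sin θ − e = -2.508683 − 10 = -12.508683
x = r cos θ + √(L² − h²) = 23.868525 + 176.557449 = 200.425975

200.4260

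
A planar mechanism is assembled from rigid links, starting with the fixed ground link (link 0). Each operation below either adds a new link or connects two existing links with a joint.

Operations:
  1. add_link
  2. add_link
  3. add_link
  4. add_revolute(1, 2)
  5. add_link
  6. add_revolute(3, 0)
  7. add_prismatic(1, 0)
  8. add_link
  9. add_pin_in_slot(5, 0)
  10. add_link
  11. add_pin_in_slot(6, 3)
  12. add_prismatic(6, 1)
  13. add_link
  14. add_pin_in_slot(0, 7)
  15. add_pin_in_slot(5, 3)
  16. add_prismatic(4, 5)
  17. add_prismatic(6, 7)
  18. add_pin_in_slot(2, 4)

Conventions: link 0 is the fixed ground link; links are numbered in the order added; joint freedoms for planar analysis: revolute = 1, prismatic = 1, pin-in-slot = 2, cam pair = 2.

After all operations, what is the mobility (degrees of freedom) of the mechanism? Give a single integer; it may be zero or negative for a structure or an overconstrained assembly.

ground; <1,0,0>
#1 <2,0,0>
#2 <3,0,0>
#3 <4,0,0>
R:1↔2 J1 <4,1,0>
#4 <5,1,0>
R:3↔0 J1 <5,2,0>
P:1↔0 J1 <5,3,0>
#5 <6,3,0>
PS:5↔0 J2 <6,3,1>
#6 <7,3,1>
PS:6↔3 J2 <7,3,2>
P:6↔1 J1 <7,4,2>
#7 <8,4,2>
PS:0↔7 J2 <8,4,3>
PS:5↔3 J2 <8,4,4>
P:4↔5 J1 <8,5,4>
P:6↔7 J1 <8,6,4>
PS:2↔4 J2 <8,6,5>
3×7 − 2×6 − 1×5 = 4

M = 4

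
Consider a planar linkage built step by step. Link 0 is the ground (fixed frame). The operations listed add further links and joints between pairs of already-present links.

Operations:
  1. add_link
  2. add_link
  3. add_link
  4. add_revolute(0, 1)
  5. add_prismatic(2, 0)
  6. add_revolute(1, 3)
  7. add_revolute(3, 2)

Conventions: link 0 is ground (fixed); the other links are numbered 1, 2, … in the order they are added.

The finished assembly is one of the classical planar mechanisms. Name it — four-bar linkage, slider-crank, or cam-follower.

links: 4 (incl. ground); joints: 3 revolute, 1 prismatic, 0 higher (cam) pair, forming one closed loop
4 links, 3 revolutes + 1 prismatic in one loop → slider-crank

slider-crank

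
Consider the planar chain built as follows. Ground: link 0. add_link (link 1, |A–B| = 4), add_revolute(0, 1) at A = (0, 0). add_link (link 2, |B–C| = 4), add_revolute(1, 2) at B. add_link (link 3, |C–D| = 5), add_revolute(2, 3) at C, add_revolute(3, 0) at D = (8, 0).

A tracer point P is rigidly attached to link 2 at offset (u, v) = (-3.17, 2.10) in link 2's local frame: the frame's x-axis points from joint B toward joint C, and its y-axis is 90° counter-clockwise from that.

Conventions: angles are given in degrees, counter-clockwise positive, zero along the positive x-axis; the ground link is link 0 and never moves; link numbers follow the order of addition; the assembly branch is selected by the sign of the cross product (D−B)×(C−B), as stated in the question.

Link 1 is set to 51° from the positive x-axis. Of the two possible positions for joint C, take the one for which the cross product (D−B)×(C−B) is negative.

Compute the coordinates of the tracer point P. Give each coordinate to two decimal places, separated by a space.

A=(0,0), D=(8.00,0)
B = A + 4.00·(cos51°, sin51°) = (2.5173, 3.1086)
|BD| = 6.3027
circle(B,4.00) ∩ circle(D,5.00): a=2.4373, h=3.1716
  candidates: C₊=(6.2019,4.6655) cross=19.990; C₋=(3.0732,-0.8526) cross=-19.990
  branch - wants cross < 0 → take C=(3.0732,-0.8526) (cross=-19.990)
ex = (C−B)/|BC| = (0.1390,-0.9903); ey = (0.9903,0.1390)
P = B + -3.17·ex + 2.10·ey = (4.1563,6.5397)

4.16 6.54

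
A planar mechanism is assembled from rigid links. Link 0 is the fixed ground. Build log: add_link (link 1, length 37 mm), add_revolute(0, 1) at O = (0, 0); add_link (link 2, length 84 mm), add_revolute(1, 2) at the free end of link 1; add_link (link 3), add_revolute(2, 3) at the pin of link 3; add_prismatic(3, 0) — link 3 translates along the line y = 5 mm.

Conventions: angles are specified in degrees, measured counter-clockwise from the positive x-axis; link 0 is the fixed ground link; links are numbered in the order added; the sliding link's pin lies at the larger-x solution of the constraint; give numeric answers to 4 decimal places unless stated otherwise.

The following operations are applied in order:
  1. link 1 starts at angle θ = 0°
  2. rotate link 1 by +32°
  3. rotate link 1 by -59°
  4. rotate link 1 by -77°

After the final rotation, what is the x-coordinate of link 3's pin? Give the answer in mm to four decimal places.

geometry: r = 37 mm, L = 84 mm, e = 5 mm; θ starts at 0°
rotate link 1 by +32°: θ ← 0° +32° = 32°
rotate link 1 by -59°: θ ← 32° -59° = -27°
rotate link 1 by -77°: θ ← -27° -77° = -104°
crank pin P = (r cos θ, r sin θ) = (-8.951110, -35.900942)
h = r sin θ − e = -35.900942 − 5 = -40.900942
x = r cos θ + √(L² − h²) = -8.951110 + 73.369701 = 64.418590

64.4186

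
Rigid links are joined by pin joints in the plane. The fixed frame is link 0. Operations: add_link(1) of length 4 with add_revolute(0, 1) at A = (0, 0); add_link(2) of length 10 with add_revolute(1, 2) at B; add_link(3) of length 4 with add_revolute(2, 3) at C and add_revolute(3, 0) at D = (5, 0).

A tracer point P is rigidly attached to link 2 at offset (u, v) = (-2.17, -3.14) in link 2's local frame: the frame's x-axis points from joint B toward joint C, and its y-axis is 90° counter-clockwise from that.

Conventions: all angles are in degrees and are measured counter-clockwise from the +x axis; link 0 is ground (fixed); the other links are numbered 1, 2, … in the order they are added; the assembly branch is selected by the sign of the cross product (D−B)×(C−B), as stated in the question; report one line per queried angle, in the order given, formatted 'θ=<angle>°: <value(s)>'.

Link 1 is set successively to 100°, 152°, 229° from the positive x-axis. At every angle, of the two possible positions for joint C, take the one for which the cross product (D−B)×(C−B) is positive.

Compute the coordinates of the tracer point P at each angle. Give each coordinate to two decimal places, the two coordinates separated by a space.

A=(0,0), D=(5.00,0)
θ=100°: B = A + 4.00·(cos100°, sin100°) = (-0.6946, 3.9392)
θ=100°: |BD| = 6.9243
θ=100°: circle(B,10.00) ∩ circle(D,4.00): a=9.5277, h=3.0368
θ=100°:   candidates: C₊=(8.8687,1.0164) cross=21.028; C₋=(5.4135,-3.9786) cross=-21.028
θ=100°:   branch + wants cross > 0 → take C=(8.8687,1.0164) (cross=21.028)
θ=100°: ex = (C−B)/|BC| = (0.9563,-0.2923); ey = (0.2923,0.9563)
θ=100°: P = B + -2.17·ex + -3.14·ey = (-3.6876,1.5706)
θ=152°: B = A + 4.00·(cos152°, sin152°) = (-3.5318, 1.8779)
θ=152°: |BD| = 8.7360
θ=152°: circle(B,10.00) ∩ circle(D,4.00): a=9.1757, h=3.9758
θ=152°:   candidates: C₊=(6.2840,3.7883) cross=34.732; C₋=(4.5748,-3.9773) cross=-34.732
θ=152°:   branch + wants cross > 0 → take C=(6.2840,3.7883) (cross=34.732)
θ=152°: ex = (C−B)/|BC| = (0.9816,0.1910); ey = (-0.1910,0.9816)
θ=152°: P = B + -2.17·ex + -3.14·ey = (-5.0620,-1.6188)
θ=229°: B = A + 4.00·(cos229°, sin229°) = (-2.6242, -3.0188)
θ=229°: |BD| = 8.2001
θ=229°: circle(B,10.00) ∩ circle(D,4.00): a=9.2219, h=3.8673
θ=229°:   candidates: C₊=(4.5263,3.9719) cross=31.712; C₋=(7.3738,-3.2195) cross=-31.712
θ=229°:   branch + wants cross > 0 → take C=(4.5263,3.9719) (cross=31.712)
θ=229°: ex = (C−B)/|BC| = (0.7151,0.6991); ey = (-0.6991,0.7151)
θ=229°: P = B + -2.17·ex + -3.14·ey = (-1.9808,-6.7811)

θ=100°: -3.69 1.57
θ=152°: -5.06 -1.62
θ=229°: -1.98 -6.78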